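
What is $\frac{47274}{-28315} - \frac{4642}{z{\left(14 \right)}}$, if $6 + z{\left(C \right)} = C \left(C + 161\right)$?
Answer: $- \frac{123487943}{34600930} \approx -3.5689$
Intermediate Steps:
$z{\left(C \right)} = -6 + C \left(161 + C\right)$ ($z{\left(C \right)} = -6 + C \left(C + 161\right) = -6 + C \left(161 + C\right)$)
$\frac{47274}{-28315} - \frac{4642}{z{\left(14 \right)}} = \frac{47274}{-28315} - \frac{4642}{-6 + 14^{2} + 161 \cdot 14} = 47274 \left(- \frac{1}{28315}\right) - \frac{4642}{-6 + 196 + 2254} = - \frac{47274}{28315} - \frac{4642}{2444} = - \frac{47274}{28315} - \frac{2321}{1222} = - \frac{123487943}{34600930}$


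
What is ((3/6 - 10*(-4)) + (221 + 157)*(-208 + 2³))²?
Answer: 22836952161/4 ≈ 5.7092e+9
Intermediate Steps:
((3/6 - 10*(-4)) + (221 + 157)*(-208 + 2³))² = ((3*(⅙) + 40) + 378*(-208 + 8))² = ((½ + 40) + 378*(-200))² = (81/2 - 75600)² = (-151119/2)² = 22836952161/4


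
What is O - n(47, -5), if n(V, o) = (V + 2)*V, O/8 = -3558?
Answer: -30767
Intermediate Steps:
O = -28464 (O = 8*(-3558) = -28464)
n(V, o) = V*(2 + V) (n(V, o) = (2 + V)*V = V*(2 + V))
O - n(47, -5) = -28464 - 47*(2 + 47) = -28464 - 47*49 = -28464 - 1*2303 = -28464 - 2303 = -30767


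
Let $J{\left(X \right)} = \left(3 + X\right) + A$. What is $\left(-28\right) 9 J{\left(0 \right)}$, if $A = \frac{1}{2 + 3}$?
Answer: $- \frac{4032}{5} \approx -806.4$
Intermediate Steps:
$A = \frac{1}{5} \approx 0.2$
$J{\left(X \right)} = \frac{16}{5} + X$ ($J{\left(X \right)} = \left(3 + X\right) + \frac{1}{5} = \frac{16}{5} + X$)
$\left(-28\right) 9 J{\left(0 \right)} = \left(-28\right) 9 \left(\frac{16}{5} + 0\right) = \left(-252\right) \frac{16}{5} = - \frac{4032}{5}$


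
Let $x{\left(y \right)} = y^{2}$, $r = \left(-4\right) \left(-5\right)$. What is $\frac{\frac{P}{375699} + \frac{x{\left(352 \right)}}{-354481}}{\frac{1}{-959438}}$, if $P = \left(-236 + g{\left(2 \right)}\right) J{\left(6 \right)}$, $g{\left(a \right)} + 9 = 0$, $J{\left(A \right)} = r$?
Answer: $\frac{46328925552182648}{133178157219} \approx 3.4787 \cdot 10^{5}$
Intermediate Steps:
$r = 20$
$J{\left(A \right)} = 20$
$g{\left(a \right)} = -9$ ($g{\left(a \right)} = -9 + 0 = -9$)
$P = -4900$ ($P = \left(-236 - 9\right) 20 = \left(-245\right) 20 = -4900$)
$\frac{\frac{P}{375699} + \frac{x{\left(352 \right)}}{-354481}}{\frac{1}{-959438}} = \frac{- \frac{4900}{375699} + \frac{352^{2}}{-354481}}{\frac{1}{-959438}} = \frac{\left(-4900\right) \frac{1}{375699} + 123904 \left(- \frac{1}{354481}\right)}{- \frac{1}{959438}} = \left(- \frac{4900}{375699} - \frac{123904}{354481}\right) \left(-959438\right) = \left(- \frac{48287565796}{133178157219}\right) \left(-959438\right) = \frac{46328925552182648}{133178157219}$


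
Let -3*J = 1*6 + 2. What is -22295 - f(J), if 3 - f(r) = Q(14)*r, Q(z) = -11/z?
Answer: -468214/21 ≈ -22296.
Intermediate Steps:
J = -8/3 (J = -(1*6 + 2)/3 = -(6 + 2)/3 = -⅓*8 = -8/3 ≈ -2.6667)
f(r) = 3 + 11*r/14 (f(r) = 3 - (-11/14)*r = 3 - (-11*1/14)*r = 3 - (-11)*r/14 = 3 + 11*r/14)
-22295 - f(J) = -22295 - (3 + (11/14)*(-8/3)) = -22295 - (3 - 44/21) = -22295 - 1*19/21 = -22295 - 19/21 = -468214/21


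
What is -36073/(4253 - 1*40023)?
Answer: 36073/35770 ≈ 1.0085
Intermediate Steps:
-36073/(4253 - 1*40023) = -36073/(4253 - 40023) = -36073/(-35770) = -36073*(-1/35770) = 36073/35770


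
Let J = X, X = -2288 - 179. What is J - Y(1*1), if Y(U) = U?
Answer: -2468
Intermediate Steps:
X = -2467
J = -2467
J - Y(1*1) = -2467 - 1 = -2468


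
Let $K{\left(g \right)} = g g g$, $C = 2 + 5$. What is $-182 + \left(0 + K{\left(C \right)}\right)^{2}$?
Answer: $117467$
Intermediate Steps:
$C = 7$
$K{\left(g \right)} = g^{3}$ ($K{\left(g \right)} = g^{2} g = g^{3}$)
$-182 + \left(0 + K{\left(C \right)}\right)^{2} = -182 + \left(0 + 7^{3}\right)^{2} = -182 + \left(0 + 343\right)^{2} = -182 + 343^{2} = -182 + 117649 = 117467$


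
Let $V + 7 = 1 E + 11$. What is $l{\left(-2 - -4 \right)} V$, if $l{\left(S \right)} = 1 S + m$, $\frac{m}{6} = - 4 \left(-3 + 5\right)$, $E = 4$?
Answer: $-368$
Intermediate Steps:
$V = 8$ ($V = -7 + \left(1 \cdot 4 + 11\right) = -7 + \left(4 + 11\right) = -7 + 15 = 8$)
$m = -48$ ($m = 6 \left(- 4 \left(-3 + 5\right)\right) = 6 \left(\left(-4\right) 2\right) = 6 \left(-8\right) = -48$)
$l{\left(S \right)} = -48 + S$ ($l{\left(S \right)} = 1 S - 48 = S - 48 = -48 + S$)
$l{\left(-2 - -4 \right)} V = \left(-48 - -2\right) 8 = \left(-48 + \left(-2 + 4\right)\right) 8 = \left(-48 + 2\right) 8 = \left(-46\right) 8 = -368$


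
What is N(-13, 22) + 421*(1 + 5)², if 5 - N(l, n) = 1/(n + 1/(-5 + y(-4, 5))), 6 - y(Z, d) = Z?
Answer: 1682866/111 ≈ 15161.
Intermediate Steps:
y(Z, d) = 6 - Z
N(l, n) = 5 - 1/(⅕ + n) (N(l, n) = 5 - 1/(n + 1/(-5 + (6 - 1*(-4)))) = 5 - 1/(n + 1/(-5 + (6 + 4))) = 5 - 1/(n + 1/(-5 + 10)) = 5 - 1/(n + 1/5) = 5 - 1/(n + ⅕) = 5 - 1/(⅕ + n))
N(-13, 22) + 421*(1 + 5)² = 25*22/(1 + 5*22) + 421*(1 + 5)² = 25*22/(1 + 110) + 421*6² = 25*22/111 + 421*36 = 25*22*(1/111) + 15156 = 550/111 + 15156 = 1682866/111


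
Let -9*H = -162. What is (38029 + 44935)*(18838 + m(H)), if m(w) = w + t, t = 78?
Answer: 1570840376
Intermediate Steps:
H = 18 (H = -⅑*(-162) = 18)
m(w) = 78 + w (m(w) = w + 78 = 78 + w)
(38029 + 44935)*(18838 + m(H)) = (38029 + 44935)*(18838 + (78 + 18)) = 82964*(18838 + 96) = 82964*18934 = 1570840376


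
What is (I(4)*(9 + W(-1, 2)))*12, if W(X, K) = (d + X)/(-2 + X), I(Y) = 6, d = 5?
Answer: 552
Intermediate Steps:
W(X, K) = (5 + X)/(-2 + X)
(I(4)*(9 + W(-1, 2)))*12 = (6*(9 + (5 - 1)/(-2 - 1)))*12 = (6*(9 + 4/(-3)))*12 = (6*(9 - ⅓*4))*12 = (6*(9 - 4/3))*12 = (6*(23/3))*12 = 46*12 = 552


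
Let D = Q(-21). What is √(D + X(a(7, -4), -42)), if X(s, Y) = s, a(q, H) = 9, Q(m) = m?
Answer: 2*I*√3 ≈ 3.4641*I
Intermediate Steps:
D = -21
√(D + X(a(7, -4), -42)) = √(-21 + 9) = √(-12) = 2*I*√3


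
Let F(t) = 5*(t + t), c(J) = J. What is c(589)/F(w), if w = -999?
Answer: -589/9990 ≈ -0.058959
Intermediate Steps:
F(t) = 10*t (F(t) = 5*(2*t) = 10*t)
c(589)/F(w) = 589/((10*(-999))) = 589/(-9990) = 589*(-1/9990) = -589/9990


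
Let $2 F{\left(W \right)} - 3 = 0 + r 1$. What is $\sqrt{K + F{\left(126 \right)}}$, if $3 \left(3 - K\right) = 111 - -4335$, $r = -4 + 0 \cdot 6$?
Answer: $\frac{i \sqrt{5918}}{2} \approx 38.464 i$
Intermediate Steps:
$r = -4$ ($r = -4 + 0 = -4$)
$F{\left(W \right)} = - \frac{1}{2}$ ($F{\left(W \right)} = \frac{3}{2} + \frac{0 - 4}{2} = \frac{3}{2} + \frac{1}{2} \left(-4\right) = \frac{3}{2} - 2 = - \frac{1}{2}$)
$K = -1479$ ($K = 3 - \frac{111 - -4335}{3} = 3 - \frac{111 + 4335}{3} = 3 - 1482 = -1479$)
$\sqrt{K + F{\left(126 \right)}} = \sqrt{-1479 - \frac{1}{2}} = \sqrt{- \frac{2959}{2}} = \frac{i \sqrt{5918}}{2}$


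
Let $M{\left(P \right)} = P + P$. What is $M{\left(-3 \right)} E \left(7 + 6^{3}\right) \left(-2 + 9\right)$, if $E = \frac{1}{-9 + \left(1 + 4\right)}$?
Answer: $\frac{4683}{2} \approx 2341.5$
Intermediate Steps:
$M{\left(P \right)} = 2 P$
$E = - \frac{1}{4}$ ($E = \frac{1}{-9 + 5} = \frac{1}{-4} = - \frac{1}{4} \approx -0.25$)
$M{\left(-3 \right)} E \left(7 + 6^{3}\right) \left(-2 + 9\right) = 2 \left(-3\right) \left(- \frac{1}{4}\right) \left(7 + 6^{3}\right) \left(-2 + 9\right) = \left(-6\right) \left(- \frac{1}{4}\right) \left(7 + 216\right) 7 = \frac{3 \cdot 223 \cdot 7}{2} = \frac{3}{2} \cdot 1561 = \frac{4683}{2}$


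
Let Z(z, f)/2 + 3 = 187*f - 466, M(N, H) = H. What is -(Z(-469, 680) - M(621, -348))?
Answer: -253730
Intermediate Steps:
Z(z, f) = -938 + 374*f (Z(z, f) = -6 + 2*(187*f - 466) = -6 + 2*(-466 + 187*f) = -6 + (-932 + 374*f) = -938 + 374*f)
-(Z(-469, 680) - M(621, -348)) = -((-938 + 374*680) - 1*(-348)) = -((-938 + 254320) + 348) = -(253382 + 348) = -1*253730 = -253730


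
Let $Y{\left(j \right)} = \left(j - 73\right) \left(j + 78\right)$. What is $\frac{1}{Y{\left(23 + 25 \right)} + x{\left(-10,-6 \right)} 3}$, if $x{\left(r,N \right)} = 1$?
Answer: $- \frac{1}{3147} \approx -0.00031776$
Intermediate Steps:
$Y{\left(j \right)} = \left(-73 + j\right) \left(78 + j\right)$
$\frac{1}{Y{\left(23 + 25 \right)} + x{\left(-10,-6 \right)} 3} = \frac{1}{\left(-5694 + \left(23 + 25\right)^{2} + 5 \left(23 + 25\right)\right) + 1 \cdot 3} = \frac{1}{\left(-5694 + 48^{2} + 5 \cdot 48\right) + 3} = \frac{1}{\left(-5694 + 2304 + 240\right) + 3} = \frac{1}{-3150 + 3} = \frac{1}{-3147} = - \frac{1}{3147}$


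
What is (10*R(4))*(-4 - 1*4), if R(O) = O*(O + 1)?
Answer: -1600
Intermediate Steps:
R(O) = O*(1 + O)
(10*R(4))*(-4 - 1*4) = (10*(4*(1 + 4)))*(-4 - 1*4) = (10*(4*5))*(-4 - 4) = (10*20)*(-8) = 200*(-8) = -1600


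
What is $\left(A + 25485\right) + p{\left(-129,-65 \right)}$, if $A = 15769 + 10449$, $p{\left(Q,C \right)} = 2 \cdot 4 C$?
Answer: $51183$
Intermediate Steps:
$p{\left(Q,C \right)} = 8 C$
$A = 26218$
$\left(A + 25485\right) + p{\left(-129,-65 \right)} = \left(26218 + 25485\right) + 8 \left(-65\right) = 51703 - 520 = 51183$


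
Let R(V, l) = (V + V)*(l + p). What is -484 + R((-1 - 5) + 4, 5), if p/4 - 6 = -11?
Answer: -424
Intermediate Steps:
p = -20 (p = 24 + 4*(-11) = 24 - 44 = -20)
R(V, l) = 2*V*(-20 + l) (R(V, l) = (V + V)*(l - 20) = (2*V)*(-20 + l) = 2*V*(-20 + l))
-484 + R((-1 - 5) + 4, 5) = -484 + 2*((-1 - 5) + 4)*(-20 + 5) = -484 + 2*(-6 + 4)*(-15) = -484 + 2*(-2)*(-15) = -484 + 60 = -424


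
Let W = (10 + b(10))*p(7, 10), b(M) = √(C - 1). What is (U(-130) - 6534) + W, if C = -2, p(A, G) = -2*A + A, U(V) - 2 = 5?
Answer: -6597 - 7*I*√3 ≈ -6597.0 - 12.124*I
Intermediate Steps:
U(V) = 7 (U(V) = 2 + 5 = 7)
p(A, G) = -A
b(M) = I*√3 (b(M) = √(-2 - 1) = √(-3) = I*√3)
W = -70 - 7*I*√3 (W = (10 + I*√3)*(-1*7) = (10 + I*√3)*(-7) = -70 - 7*I*√3 ≈ -70.0 - 12.124*I)
(U(-130) - 6534) + W = (7 - 6534) + (-70 - 7*I*√3) = -6527 + (-70 - 7*I*√3) = -6597 - 7*I*√3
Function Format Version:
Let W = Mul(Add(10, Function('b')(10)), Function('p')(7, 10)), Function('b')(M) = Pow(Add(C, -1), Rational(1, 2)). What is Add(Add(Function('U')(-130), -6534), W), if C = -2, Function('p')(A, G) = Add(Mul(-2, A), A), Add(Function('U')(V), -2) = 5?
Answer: Add(-6597, Mul(-7, I, Pow(3, Rational(1, 2)))) ≈ Add(-6597.0, Mul(-12.124, I))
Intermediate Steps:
Function('U')(V) = 7 (Function('U')(V) = Add(2, 5) = 7)
Function('p')(A, G) = Mul(-1, A)
Function('b')(M) = Mul(I, Pow(3, Rational(1, 2))) (Function('b')(M) = Pow(Add(-2, -1), Rational(1, 2)) = Pow(-3, Rational(1, 2)) = Mul(I, Pow(3, Rational(1, 2))))
W = Add(-70, Mul(-7, I, Pow(3, Rational(1, 2)))) (W = Mul(Add(10, Mul(I, Pow(3, Rational(1, 2)))), Mul(-1, 7)) = Mul(Add(10, Mul(I, Pow(3, Rational(1, 2)))), -7) = Add(-70, Mul(-7, I, Pow(3, Rational(1, 2)))) ≈ Add(-70.000, Mul(-12.124, I)))
Add(Add(Function('U')(-130), -6534), W) = Add(Add(7, -6534), Add(-70, Mul(-7, I, Pow(3, Rational(1, 2))))) = Add(-6527, Add(-70, Mul(-7, I, Pow(3, Rational(1, 2))))) = Add(-6597, Mul(-7, I, Pow(3, Rational(1, 2))))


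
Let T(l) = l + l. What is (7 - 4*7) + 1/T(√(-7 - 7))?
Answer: -21 - I*√14/28 ≈ -21.0 - 0.13363*I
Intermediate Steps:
T(l) = 2*l
(7 - 4*7) + 1/T(√(-7 - 7)) = (7 - 4*7) + 1/(2*√(-7 - 7)) = (7 - 28) + 1/(2*√(-14)) = -21 + 1/(2*(I*√14)) = -21 + 1/(2*I*√14) = -21 - I*√14/28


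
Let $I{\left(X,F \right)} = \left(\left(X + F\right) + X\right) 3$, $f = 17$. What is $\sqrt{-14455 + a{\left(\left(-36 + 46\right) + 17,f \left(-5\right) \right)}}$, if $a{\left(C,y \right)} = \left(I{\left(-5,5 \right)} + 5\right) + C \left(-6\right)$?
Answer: $i \sqrt{14627} \approx 120.94 i$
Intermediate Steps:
$I{\left(X,F \right)} = 3 F + 6 X$ ($I{\left(X,F \right)} = \left(\left(F + X\right) + X\right) 3 = \left(F + 2 X\right) 3 = 3 F + 6 X$)
$a{\left(C,y \right)} = -10 - 6 C$ ($a{\left(C,y \right)} = \left(\left(3 \cdot 5 + 6 \left(-5\right)\right) + 5\right) + C \left(-6\right) = \left(\left(15 - 30\right) + 5\right) - 6 C = \left(-15 + 5\right) - 6 C = -10 - 6 C$)
$\sqrt{-14455 + a{\left(\left(-36 + 46\right) + 17,f \left(-5\right) \right)}} = \sqrt{-14455 - \left(10 + 6 \left(\left(-36 + 46\right) + 17\right)\right)} = \sqrt{-14455 - \left(10 + 6 \left(10 + 17\right)\right)} = \sqrt{-14455 - 172} = \sqrt{-14627} = i \sqrt{14627}$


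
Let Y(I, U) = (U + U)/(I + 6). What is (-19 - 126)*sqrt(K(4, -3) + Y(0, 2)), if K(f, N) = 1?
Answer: -145*sqrt(15)/3 ≈ -187.19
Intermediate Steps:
Y(I, U) = 2*U/(6 + I) (Y(I, U) = (2*U)/(6 + I) = 2*U/(6 + I))
(-19 - 126)*sqrt(K(4, -3) + Y(0, 2)) = (-19 - 126)*sqrt(1 + 2*2/(6 + 0)) = -145*sqrt(1 + 2*2/6) = -145*sqrt(1 + 2*2*(1/6)) = -145*sqrt(1 + 2/3) = -145*sqrt(15)/3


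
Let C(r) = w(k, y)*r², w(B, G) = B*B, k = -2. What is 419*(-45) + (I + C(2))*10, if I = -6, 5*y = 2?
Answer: -18755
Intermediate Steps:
y = ⅖ (y = (⅕)*2 = ⅖ ≈ 0.40000)
w(B, G) = B²
C(r) = 4*r² (C(r) = (-2)²*r² = 4*r²)
419*(-45) + (I + C(2))*10 = 419*(-45) + (-6 + 4*2²)*10 = -18855 + (-6 + 4*4)*10 = -18855 + (-6 + 16)*10 = -18855 + 10*10 = -18855 + 100 = -18755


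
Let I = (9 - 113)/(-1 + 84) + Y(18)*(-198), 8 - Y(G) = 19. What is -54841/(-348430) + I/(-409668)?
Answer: 32174592559/211561992195 ≈ 0.15208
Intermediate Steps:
Y(G) = -11 (Y(G) = 8 - 1*19 = 8 - 19 = -11)
I = 180670/83 (I = (9 - 113)/(-1 + 84) - 11*(-198) = -104/83 + 2178 = 180670/83 ≈ 2176.7)
-54841/(-348430) + I/(-409668) = -54841/(-348430) + (180670/83)/(-409668) = -54841*(-1/348430) + (180670/83)*(-1/409668) = 54841/348430 - 12905/2428746 = 32174592559/211561992195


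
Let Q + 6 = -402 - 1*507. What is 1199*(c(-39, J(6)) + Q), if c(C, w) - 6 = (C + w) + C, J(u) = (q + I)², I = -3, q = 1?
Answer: -1178617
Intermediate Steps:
J(u) = 4 (J(u) = (1 - 3)² = (-2)² = 4)
c(C, w) = 6 + w + 2*C (c(C, w) = 6 + ((C + w) + C) = 6 + (w + 2*C) = 6 + w + 2*C)
Q = -915 (Q = -6 + (-402 - 1*507) = -6 + (-402 - 507) = -6 - 909 = -915)
1199*(c(-39, J(6)) + Q) = 1199*((6 + 4 + 2*(-39)) - 915) = 1199*((6 + 4 - 78) - 915) = 1199*(-68 - 915) = 1199*(-983) = -1178617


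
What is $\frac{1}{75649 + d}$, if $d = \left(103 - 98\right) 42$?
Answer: $\frac{1}{75859} \approx 1.3182 \cdot 10^{-5}$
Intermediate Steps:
$d = 210$ ($d = 5 \cdot 42 = 210$)
$\frac{1}{75649 + d} = \frac{1}{75649 + 210} = \frac{1}{75859}$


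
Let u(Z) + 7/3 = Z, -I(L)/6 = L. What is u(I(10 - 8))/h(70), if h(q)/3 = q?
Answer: -43/630 ≈ -0.068254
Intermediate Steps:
h(q) = 3*q
I(L) = -6*L
u(Z) = -7/3 + Z
u(I(10 - 8))/h(70) = (-7/3 - 6*(10 - 8))/((3*70)) = (-7/3 - 6*2)/210 = (-7/3 - 12)*(1/210) = -43/3*1/210 = -43/630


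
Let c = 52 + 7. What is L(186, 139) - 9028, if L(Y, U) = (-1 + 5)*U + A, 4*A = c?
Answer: -33829/4 ≈ -8457.3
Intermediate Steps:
c = 59
A = 59/4 (A = (1/4)*59 = 59/4 ≈ 14.750)
L(Y, U) = 59/4 + 4*U (L(Y, U) = (-1 + 5)*U + 59/4 = 4*U + 59/4 = 59/4 + 4*U)
L(186, 139) - 9028 = (59/4 + 4*139) - 9028 = (59/4 + 556) - 9028 = 2283/4 - 9028 = -33829/4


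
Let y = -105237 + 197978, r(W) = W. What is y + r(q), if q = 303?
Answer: 93044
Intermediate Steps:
y = 92741
y + r(q) = 92741 + 303 = 93044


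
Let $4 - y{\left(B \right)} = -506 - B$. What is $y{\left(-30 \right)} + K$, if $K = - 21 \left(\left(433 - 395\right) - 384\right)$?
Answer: $7746$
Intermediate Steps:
$y{\left(B \right)} = 510 + B$ ($y{\left(B \right)} = 4 - \left(-506 - B\right) = 4 + \left(506 + B\right) = 510 + B$)
$K = 7266$ ($K = - 21 \left(38 - 384\right) = \left(-21\right) \left(-346\right) = 7266$)
$y{\left(-30 \right)} + K = \left(510 - 30\right) + 7266 = 480 + 7266 = 7746$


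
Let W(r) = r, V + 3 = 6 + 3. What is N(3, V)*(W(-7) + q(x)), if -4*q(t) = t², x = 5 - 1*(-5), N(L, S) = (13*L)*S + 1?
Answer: -7520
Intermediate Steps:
V = 6 (V = -3 + (6 + 3) = -3 + 9 = 6)
N(L, S) = 1 + 13*L*S (N(L, S) = 13*L*S + 1 = 1 + 13*L*S)
x = 10 (x = 5 + 5 = 10)
q(t) = -t²/4
N(3, V)*(W(-7) + q(x)) = (1 + 13*3*6)*(-7 - ¼*10²) = (1 + 234)*(-7 - ¼*100) = 235*(-7 - 25) = 235*(-32) = -7520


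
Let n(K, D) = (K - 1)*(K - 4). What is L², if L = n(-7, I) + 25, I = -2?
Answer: 12769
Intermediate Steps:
n(K, D) = (-1 + K)*(-4 + K)
L = 113 (L = (4 + (-7)² - 5*(-7)) + 25 = (4 + 49 + 35) + 25 = 88 + 25 = 113)
L² = 113² = 12769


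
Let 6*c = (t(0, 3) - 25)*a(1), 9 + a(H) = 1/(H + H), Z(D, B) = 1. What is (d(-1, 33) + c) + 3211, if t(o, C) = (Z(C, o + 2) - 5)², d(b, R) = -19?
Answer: 12819/4 ≈ 3204.8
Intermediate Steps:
t(o, C) = 16 (t(o, C) = (1 - 5)² = (-4)² = 16)
a(H) = -9 + 1/(2*H) (a(H) = -9 + 1/(H + H) = -9 + 1/(2*H))
c = 51/4 (c = ((16 - 25)*(-9 + (½)/1))/6 = (-9*(-9 + (½)*1))/6 = (-9*(-9 + ½))/6 = (-9*(-17/2))/6 = (⅙)*(153/2) = 51/4 ≈ 12.750)
(d(-1, 33) + c) + 3211 = (-19 + 51/4) + 3211 = -25/4 + 3211 = 12819/4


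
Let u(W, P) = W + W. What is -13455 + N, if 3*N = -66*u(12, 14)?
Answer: -13983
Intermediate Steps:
u(W, P) = 2*W
N = -528 (N = (-132*12)/3 = (-66*24)/3 = (⅓)*(-1584) = -528)
-13455 + N = -13455 - 528 = -13983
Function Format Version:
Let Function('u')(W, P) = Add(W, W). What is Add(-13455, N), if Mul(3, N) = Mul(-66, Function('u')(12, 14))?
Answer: -13983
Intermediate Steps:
Function('u')(W, P) = Mul(2, W)
N = -528 (N = Mul(Rational(1, 3), Mul(-66, Mul(2, 12))) = Mul(Rational(1, 3), Mul(-66, 24)) = Mul(Rational(1, 3), -1584) = -528)
Add(-13455, N) = Add(-13455, -528) = -13983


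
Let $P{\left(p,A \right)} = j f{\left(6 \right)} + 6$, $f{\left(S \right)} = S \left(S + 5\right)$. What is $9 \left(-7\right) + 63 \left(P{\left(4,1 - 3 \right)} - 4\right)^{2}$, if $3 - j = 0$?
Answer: $2519937$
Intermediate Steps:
$j = 3$ ($j = 3 - 0 = 3 + 0 = 3$)
$f{\left(S \right)} = S \left(5 + S\right)$
$P{\left(p,A \right)} = 204$ ($P{\left(p,A \right)} = 3 \cdot 6 \left(5 + 6\right) + 6 = 3 \cdot 6 \cdot 11 + 6 = 3 \cdot 66 + 6 = 198 + 6 = 204$)
$9 \left(-7\right) + 63 \left(P{\left(4,1 - 3 \right)} - 4\right)^{2} = 9 \left(-7\right) + 63 \left(204 - 4\right)^{2} = -63 + 63 \cdot 200^{2} = -63 + 63 \cdot 40000 = -63 + 2520000 = 2519937$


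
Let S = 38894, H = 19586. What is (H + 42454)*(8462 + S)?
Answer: 2937966240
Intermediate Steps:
(H + 42454)*(8462 + S) = (19586 + 42454)*(8462 + 38894) = 62040*47356 = 2937966240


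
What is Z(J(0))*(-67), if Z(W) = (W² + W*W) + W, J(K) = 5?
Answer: -3685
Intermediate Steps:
Z(W) = W + 2*W² (Z(W) = (W² + W²) + W = 2*W² + W = W + 2*W²)
Z(J(0))*(-67) = (5*(1 + 2*5))*(-67) = (5*(1 + 10))*(-67) = (5*11)*(-67) = 55*(-67) = -3685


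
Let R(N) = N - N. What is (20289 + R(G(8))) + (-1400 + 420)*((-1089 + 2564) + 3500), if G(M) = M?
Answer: -4855211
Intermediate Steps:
R(N) = 0
(20289 + R(G(8))) + (-1400 + 420)*((-1089 + 2564) + 3500) = (20289 + 0) + (-1400 + 420)*((-1089 + 2564) + 3500) = 20289 - 980*(1475 + 3500) = 20289 - 980*4975 = 20289 - 4875500 = -4855211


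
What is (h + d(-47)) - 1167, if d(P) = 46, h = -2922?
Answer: -4043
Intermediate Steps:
(h + d(-47)) - 1167 = (-2922 + 46) - 1167 = -2876 - 1167 = -4043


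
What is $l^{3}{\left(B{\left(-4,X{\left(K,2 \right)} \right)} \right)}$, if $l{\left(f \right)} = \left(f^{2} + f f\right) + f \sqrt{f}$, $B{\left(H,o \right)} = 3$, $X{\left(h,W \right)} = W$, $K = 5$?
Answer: $7290 + 2997 \sqrt{3} \approx 12481.0$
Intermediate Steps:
$l{\left(f \right)} = f^{\frac{3}{2}} + 2 f^{2}$ ($l{\left(f \right)} = \left(f^{2} + f^{2}\right) + f^{\frac{3}{2}} = 2 f^{2} + f^{\frac{3}{2}} = f^{\frac{3}{2}} + 2 f^{2}$)
$l^{3}{\left(B{\left(-4,X{\left(K,2 \right)} \right)} \right)} = \left(3^{\frac{3}{2}} + 2 \cdot 3^{2}\right)^{3} = \left(3 \sqrt{3} + 2 \cdot 9\right)^{3} = \left(3 \sqrt{3} + 18\right)^{3} = \left(18 + 3 \sqrt{3}\right)^{3}$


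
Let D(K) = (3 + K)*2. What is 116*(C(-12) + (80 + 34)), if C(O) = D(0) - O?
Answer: 15312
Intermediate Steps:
D(K) = 6 + 2*K
C(O) = 6 - O (C(O) = (6 + 2*0) - O = (6 + 0) - O = 6 - O)
116*(C(-12) + (80 + 34)) = 116*((6 - 1*(-12)) + (80 + 34)) = 116*((6 + 12) + 114) = 116*(18 + 114) = 116*132 = 15312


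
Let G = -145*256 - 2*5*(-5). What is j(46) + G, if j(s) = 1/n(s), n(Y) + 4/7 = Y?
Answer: -11788253/318 ≈ -37070.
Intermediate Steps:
n(Y) = -4/7 + Y
j(s) = 1/(-4/7 + s)
G = -37070 (G = -37120 - 10*(-5) = -37120 + 50 = -37070)
j(46) + G = 7/(-4 + 7*46) - 37070 = 7/(-4 + 322) - 37070 = 7/318 - 37070 = -11788253/318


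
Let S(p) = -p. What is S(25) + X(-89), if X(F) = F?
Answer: -114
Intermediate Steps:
S(25) + X(-89) = -1*25 - 89 = -25 - 89 = -114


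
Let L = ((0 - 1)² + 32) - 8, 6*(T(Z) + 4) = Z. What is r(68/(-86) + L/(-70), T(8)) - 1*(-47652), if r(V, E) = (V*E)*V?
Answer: 12951001594/271803 ≈ 47649.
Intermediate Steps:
T(Z) = -4 + Z/6
L = 25 (L = ((-1)² + 32) - 8 = (1 + 32) - 8 = 33 - 8 = 25)
r(V, E) = E*V² (r(V, E) = (E*V)*V = E*V²)
r(68/(-86) + L/(-70), T(8)) - 1*(-47652) = (-4 + (⅙)*8)*(68/(-86) + 25/(-70))² - 1*(-47652) = (-4 + 4/3)*(68*(-1/86) + 25*(-1/70))² + 47652 = -8*(-34/43 - 5/14)²/3 + 47652 = -8*(-691/602)²/3 + 47652 = -8/3*477481/362404 + 47652 = -954962/271803 + 47652 = 12951001594/271803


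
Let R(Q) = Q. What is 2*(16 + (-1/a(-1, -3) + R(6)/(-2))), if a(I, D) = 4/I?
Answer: 53/2 ≈ 26.500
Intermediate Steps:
2*(16 + (-1/a(-1, -3) + R(6)/(-2))) = 2*(16 + (-1/(4/(-1)) + 6/(-2))) = 2*(16 + (-1/(4*(-1)) + 6*(-½))) = 2*(16 + (-1/(-4) - 3)) = 2*(16 + (-1*(-¼) - 3)) = 2*(16 + (¼ - 3)) = 2*(16 - 11/4) = 2*(53/4) = 53/2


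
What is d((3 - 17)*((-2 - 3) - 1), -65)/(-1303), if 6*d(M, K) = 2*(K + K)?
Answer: 130/3909 ≈ 0.033257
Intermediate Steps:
d(M, K) = 2*K/3 (d(M, K) = (2*(K + K))/6 = (2*(2*K))/6 = (4*K)/6 = 2*K/3)
d((3 - 17)*((-2 - 3) - 1), -65)/(-1303) = ((⅔)*(-65))/(-1303) = -130/3*(-1/1303) = 130/3909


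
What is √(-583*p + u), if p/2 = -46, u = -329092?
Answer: 32*I*√269 ≈ 524.84*I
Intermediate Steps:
p = -92 (p = 2*(-46) = -92)
√(-583*p + u) = √(-583*(-92) - 329092) = √(53636 - 329092) = √(-275456) = 32*I*√269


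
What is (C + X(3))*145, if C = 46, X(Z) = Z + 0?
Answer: 7105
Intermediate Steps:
X(Z) = Z
(C + X(3))*145 = (46 + 3)*145 = 49*145 = 7105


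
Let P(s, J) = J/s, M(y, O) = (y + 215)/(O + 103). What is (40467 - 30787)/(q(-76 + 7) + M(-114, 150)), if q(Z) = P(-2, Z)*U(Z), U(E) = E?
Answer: -4898080/1204331 ≈ -4.0671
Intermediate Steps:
M(y, O) = (215 + y)/(103 + O)
q(Z) = -Z²/2 (q(Z) = (Z/(-2))*Z = (Z*(-½))*Z = (-Z/2)*Z = -Z²/2)
(40467 - 30787)/(q(-76 + 7) + M(-114, 150)) = (40467 - 30787)/(-(-76 + 7)²/2 + (215 - 114)/(103 + 150)) = 9680/(-½*(-69)² + 101/253) = 9680/(-½*4761 + (1/253)*101) = 9680/(-4761/2 + 101/253) = 9680/(-1204331/506) = 9680*(-506/1204331) = -4898080/1204331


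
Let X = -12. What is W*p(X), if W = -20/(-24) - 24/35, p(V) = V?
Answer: -62/35 ≈ -1.7714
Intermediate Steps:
W = 31/210 (W = -20*(-1/24) - 24*1/35 = ⅚ - 24/35 = 31/210 ≈ 0.14762)
W*p(X) = (31/210)*(-12) = -62/35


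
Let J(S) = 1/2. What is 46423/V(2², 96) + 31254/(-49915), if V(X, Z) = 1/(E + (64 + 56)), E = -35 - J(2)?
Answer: 391607421097/99830 ≈ 3.9227e+6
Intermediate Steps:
J(S) = ½
E = -71/2 (E = -35 - 1*½ = -35 - ½ = -71/2 ≈ -35.500)
V(X, Z) = 2/169 (V(X, Z) = 1/(-71/2 + (64 + 56)) = 1/(-71/2 + 120) = 1/(169/2) = 2/169)
46423/V(2², 96) + 31254/(-49915) = 46423/(2/169) + 31254/(-49915) = 46423*(169/2) + 31254*(-1/49915) = 7845487/2 - 31254/49915 = 391607421097/99830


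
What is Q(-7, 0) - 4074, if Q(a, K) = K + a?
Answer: -4081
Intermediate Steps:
Q(-7, 0) - 4074 = (0 - 7) - 4074 = -7 - 4074 = -4081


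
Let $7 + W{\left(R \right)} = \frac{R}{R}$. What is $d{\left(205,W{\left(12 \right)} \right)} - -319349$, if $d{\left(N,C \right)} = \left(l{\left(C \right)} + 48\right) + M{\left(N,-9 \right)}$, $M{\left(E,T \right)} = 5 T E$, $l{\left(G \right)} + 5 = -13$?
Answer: $310154$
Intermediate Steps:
$l{\left(G \right)} = -18$ ($l{\left(G \right)} = -5 - 13 = -18$)
$M{\left(E,T \right)} = 5 E T$
$W{\left(R \right)} = -6$ ($W{\left(R \right)} = -7 + \frac{R}{R} = -7 + 1 = -6$)
$d{\left(N,C \right)} = 30 - 45 N$ ($d{\left(N,C \right)} = \left(-18 + 48\right) + 5 N \left(-9\right) = 30 - 45 N$)
$d{\left(205,W{\left(12 \right)} \right)} - -319349 = \left(30 - 9225\right) - -319349 = \left(30 - 9225\right) + 319349 = -9195 + 319349 = 310154$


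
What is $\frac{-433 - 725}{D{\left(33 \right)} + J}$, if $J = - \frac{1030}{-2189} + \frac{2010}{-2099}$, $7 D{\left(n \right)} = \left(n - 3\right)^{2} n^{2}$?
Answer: $- \frac{18622363683}{2251630292830} \approx -0.0082706$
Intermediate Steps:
$D{\left(n \right)} = \frac{n^{2} \left(-3 + n\right)^{2}}{7}$ ($D{\left(n \right)} = \frac{\left(n - 3\right)^{2} n^{2}}{7} = \frac{\left(-3 + n\right)^{2} n^{2}}{7} = \frac{n^{2} \left(-3 + n\right)^{2}}{7}$)
$J = - \frac{2237920}{4594711}$ ($J = \left(-1030\right) \left(- \frac{1}{2189}\right) + 2010 \left(- \frac{1}{2099}\right) = \frac{1030}{2189} - \frac{2010}{2099} = - \frac{2237920}{4594711} \approx -0.48706$)
$\frac{-433 - 725}{D{\left(33 \right)} + J} = \frac{-433 - 725}{\frac{33^{2} \left(-3 + 33\right)^{2}}{7} - \frac{2237920}{4594711}} = - \frac{1158}{\frac{1}{7} \cdot 1089 \cdot 30^{2} - \frac{2237920}{4594711}} = - \frac{1158}{\frac{1}{7} \cdot 1089 \cdot 900 - \frac{2237920}{4594711}} = - \frac{1158}{\frac{980100}{7} - \frac{2237920}{4594711}} = - \frac{1158}{\frac{4503260585660}{32162977}} = \left(-1158\right) \frac{32162977}{4503260585660} = - \frac{18622363683}{2251630292830}$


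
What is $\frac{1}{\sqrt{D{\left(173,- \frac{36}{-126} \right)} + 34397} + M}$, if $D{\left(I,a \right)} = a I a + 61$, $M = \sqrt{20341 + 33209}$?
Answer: $\frac{7}{\sqrt{1689134} + 105 \sqrt{238}} \approx 0.0023976$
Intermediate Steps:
$M = 15 \sqrt{238}$ ($M = \sqrt{53550} = 15 \sqrt{238} \approx 231.41$)
$D{\left(I,a \right)} = 61 + I a^{2}$ ($D{\left(I,a \right)} = I a a + 61 = I a^{2} + 61 = 61 + I a^{2}$)
$\frac{1}{\sqrt{D{\left(173,- \frac{36}{-126} \right)} + 34397} + M} = \frac{1}{\sqrt{\left(61 + 173 \left(- \frac{36}{-126}\right)^{2}\right) + 34397} + 15 \sqrt{238}} = \frac{1}{\sqrt{\left(61 + 173 \left(\left(-36\right) \left(- \frac{1}{126}\right)\right)^{2}\right) + 34397} + 15 \sqrt{238}} = \frac{1}{\sqrt{\left(61 + 173 \left(\frac{2}{7}\right)^{2}\right) + 34397} + 15 \sqrt{238}} = \frac{1}{\sqrt{\left(61 + 173 \cdot \frac{4}{49}\right) + 34397} + 15 \sqrt{238}} = \frac{1}{\sqrt{\left(61 + \frac{692}{49}\right) + 34397} + 15 \sqrt{238}} = \frac{1}{\sqrt{\frac{3681}{49} + 34397} + 15 \sqrt{238}} = \frac{1}{\sqrt{\frac{1689134}{49}} + 15 \sqrt{238}} = \frac{1}{\frac{\sqrt{1689134}}{7} + 15 \sqrt{238}} = \frac{1}{15 \sqrt{238} + \frac{\sqrt{1689134}}{7}}$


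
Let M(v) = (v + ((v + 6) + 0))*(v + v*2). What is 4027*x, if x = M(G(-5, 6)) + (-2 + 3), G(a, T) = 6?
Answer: 1308775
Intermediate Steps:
M(v) = 3*v*(6 + 2*v) (M(v) = (v + ((6 + v) + 0))*(v + 2*v) = (v + (6 + v))*(3*v) = (6 + 2*v)*(3*v) = 3*v*(6 + 2*v))
x = 325 (x = 6*6*(3 + 6) + (-2 + 3) = 6*6*9 + 1 = 324 + 1 = 325)
4027*x = 4027*325 = 1308775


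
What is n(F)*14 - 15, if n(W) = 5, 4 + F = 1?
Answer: 55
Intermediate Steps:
F = -3 (F = -4 + 1 = -3)
n(F)*14 - 15 = 5*14 - 15 = 70 - 15 = 55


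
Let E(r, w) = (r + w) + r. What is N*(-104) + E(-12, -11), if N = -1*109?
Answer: 11301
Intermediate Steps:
E(r, w) = w + 2*r
N = -109
N*(-104) + E(-12, -11) = -109*(-104) + (-11 + 2*(-12)) = 11336 + (-11 - 24) = 11336 - 35 = 11301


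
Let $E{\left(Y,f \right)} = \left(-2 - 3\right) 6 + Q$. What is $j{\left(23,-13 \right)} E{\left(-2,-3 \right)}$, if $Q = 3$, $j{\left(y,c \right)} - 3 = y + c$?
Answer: $-351$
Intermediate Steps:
$j{\left(y,c \right)} = 3 + c + y$ ($j{\left(y,c \right)} = 3 + \left(y + c\right) = 3 + \left(c + y\right) = 3 + c + y$)
$E{\left(Y,f \right)} = -27$ ($E{\left(Y,f \right)} = \left(-2 - 3\right) 6 + 3 = \left(-5\right) 6 + 3 = -30 + 3 = -27$)
$j{\left(23,-13 \right)} E{\left(-2,-3 \right)} = \left(3 - 13 + 23\right) \left(-27\right) = 13 \left(-27\right) = -351$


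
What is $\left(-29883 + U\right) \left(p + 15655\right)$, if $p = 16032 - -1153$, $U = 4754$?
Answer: $-825236360$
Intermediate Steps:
$p = 17185$ ($p = 16032 + 1153 = 17185$)
$\left(-29883 + U\right) \left(p + 15655\right) = \left(-29883 + 4754\right) \left(17185 + 15655\right) = \left(-25129\right) 32840 = -825236360$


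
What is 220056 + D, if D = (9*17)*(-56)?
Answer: 211488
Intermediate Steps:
D = -8568 (D = 153*(-56) = -8568)
220056 + D = 220056 - 8568 = 211488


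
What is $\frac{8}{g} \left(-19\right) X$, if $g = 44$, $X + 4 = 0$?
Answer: $\frac{152}{11} \approx 13.818$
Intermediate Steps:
$X = -4$ ($X = -4 + 0 = -4$)
$\frac{8}{g} \left(-19\right) X = \frac{8}{44} \left(-19\right) \left(-4\right) = 8 \cdot \frac{1}{44} \left(-19\right) \left(-4\right) = \frac{2}{11} \left(-19\right) \left(-4\right) = \left(- \frac{38}{11}\right) \left(-4\right) = \frac{152}{11}$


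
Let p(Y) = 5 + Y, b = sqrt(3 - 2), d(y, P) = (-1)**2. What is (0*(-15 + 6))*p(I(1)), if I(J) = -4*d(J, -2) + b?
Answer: 0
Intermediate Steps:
d(y, P) = 1
b = 1 (b = sqrt(1) = 1)
I(J) = -3 (I(J) = -4*1 + 1 = -4 + 1 = -3)
(0*(-15 + 6))*p(I(1)) = (0*(-15 + 6))*(5 - 3) = (0*(-9))*2 = 0*2 = 0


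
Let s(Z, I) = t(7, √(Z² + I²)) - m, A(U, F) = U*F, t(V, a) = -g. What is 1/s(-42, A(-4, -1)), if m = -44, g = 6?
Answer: 1/38 ≈ 0.026316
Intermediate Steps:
t(V, a) = -6 (t(V, a) = -1*6 = -6)
A(U, F) = F*U
s(Z, I) = 38 (s(Z, I) = -6 - 1*(-44) = -6 + 44 = 38)
1/s(-42, A(-4, -1)) = 1/38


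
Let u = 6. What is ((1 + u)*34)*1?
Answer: 238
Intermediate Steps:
((1 + u)*34)*1 = ((1 + 6)*34)*1 = (7*34)*1 = 238*1 = 238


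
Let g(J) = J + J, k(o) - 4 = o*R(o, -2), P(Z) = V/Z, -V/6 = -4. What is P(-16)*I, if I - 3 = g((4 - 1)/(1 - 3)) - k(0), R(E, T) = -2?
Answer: 6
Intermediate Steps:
V = 24 (V = -6*(-4) = 24)
P(Z) = 24/Z
k(o) = 4 - 2*o (k(o) = 4 + o*(-2) = 4 - 2*o)
g(J) = 2*J
I = -4 (I = 3 + (2*((4 - 1)/(1 - 3)) - (4 - 2*0)) = 3 + (2*(3/(-2)) - (4 + 0)) = 3 + (2*(3*(-½)) - 1*4) = 3 + (2*(-3/2) - 4) = 3 + (-3 - 4) = 3 - 7 = -4)
P(-16)*I = (24/(-16))*(-4) = (24*(-1/16))*(-4) = -3/2*(-4) = 6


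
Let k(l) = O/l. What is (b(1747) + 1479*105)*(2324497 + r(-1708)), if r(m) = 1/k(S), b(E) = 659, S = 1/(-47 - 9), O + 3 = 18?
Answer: 152256134079983/420 ≈ 3.6251e+11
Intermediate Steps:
O = 15 (O = -3 + 18 = 15)
S = -1/56 (S = 1/(-56) = -1/56 ≈ -0.017857)
k(l) = 15/l
r(m) = -1/840 (r(m) = 1/(15/(-1/56)) = 1/(15*(-56)) = 1/(-840) = -1/840)
(b(1747) + 1479*105)*(2324497 + r(-1708)) = (659 + 1479*105)*(2324497 - 1/840) = (659 + 155295)*(1952577479/840) = 155954*(1952577479/840) = 152256134079983/420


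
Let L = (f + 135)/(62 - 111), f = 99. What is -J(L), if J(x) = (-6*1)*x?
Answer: -1404/49 ≈ -28.653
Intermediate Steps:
L = -234/49 (L = (99 + 135)/(62 - 111) = 234/(-49) = 234*(-1/49) = -234/49 ≈ -4.7755)
J(x) = -6*x
-J(L) = -(-6)*(-234)/49 = -1*1404/49 = -1404/49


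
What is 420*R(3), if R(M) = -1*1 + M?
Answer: 840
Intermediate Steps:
R(M) = -1 + M
420*R(3) = 420*(-1 + 3) = 420*2 = 840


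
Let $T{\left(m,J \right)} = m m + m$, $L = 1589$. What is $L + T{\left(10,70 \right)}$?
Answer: $1699$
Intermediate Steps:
$T{\left(m,J \right)} = m + m^{2}$ ($T{\left(m,J \right)} = m^{2} + m = m + m^{2}$)
$L + T{\left(10,70 \right)} = 1589 + 10 \left(1 + 10\right) = 1589 + 10 \cdot 11 = 1589 + 110 = 1699$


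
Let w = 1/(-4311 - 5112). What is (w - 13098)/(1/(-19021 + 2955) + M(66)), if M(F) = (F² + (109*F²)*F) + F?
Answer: -396581032406/948956999105745 ≈ -0.00041791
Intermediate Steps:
w = -1/9423 (w = 1/(-9423) = -1/9423 ≈ -0.00010612)
M(F) = F + F² + 109*F³ (M(F) = (F² + 109*F³) + F = F + F² + 109*F³)
(w - 13098)/(1/(-19021 + 2955) + M(66)) = (-1/9423 - 13098)/(1/(-19021 + 2955) + 66*(1 + 66 + 109*66²)) = -123422455/(9423*(1/(-16066) + 66*(1 + 66 + 109*4356))) = -123422455/(9423*(-1/16066 + 66*(1 + 66 + 474804))) = -123422455/(9423*(-1/16066 + 66*474871)) = -123422455/(9423*(-1/16066 + 31341486)) = -123422455/(9423*503532314075/16066) = -123422455/9423*16066/503532314075 = -396581032406/948956999105745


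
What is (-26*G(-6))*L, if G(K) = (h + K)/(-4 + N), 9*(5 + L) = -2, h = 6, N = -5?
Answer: 0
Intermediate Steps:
L = -47/9 (L = -5 + (1/9)*(-2) = -5 - 2/9 = -47/9 ≈ -5.2222)
G(K) = -2/3 - K/9 (G(K) = (6 + K)/(-4 - 5) = (6 + K)/(-9) = (6 + K)*(-1/9) = -2/3 - K/9)
(-26*G(-6))*L = -26*(-2/3 - 1/9*(-6))*(-47/9) = -26*(-2/3 + 2/3)*(-47/9) = -26*0*(-47/9) = 0*(-47/9) = 0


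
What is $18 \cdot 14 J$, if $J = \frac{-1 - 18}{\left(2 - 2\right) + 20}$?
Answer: $- \frac{1197}{5} \approx -239.4$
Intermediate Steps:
$J = - \frac{19}{20}$ ($J = - \frac{19}{\left(2 - 2\right) + 20} = - \frac{19}{0 + 20} = - \frac{19}{20} \approx -0.95$)
$18 \cdot 14 J = 18 \cdot 14 \left(- \frac{19}{20}\right) = 252 \left(- \frac{19}{20}\right) = - \frac{1197}{5}$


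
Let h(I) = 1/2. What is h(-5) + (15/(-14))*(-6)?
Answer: 97/14 ≈ 6.9286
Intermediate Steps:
h(I) = 1/2
h(-5) + (15/(-14))*(-6) = 1/2 + (15/(-14))*(-6) = 1/2 + (15*(-1/14))*(-6) = 1/2 - 15/14*(-6) = 1/2 + 45/7 = 97/14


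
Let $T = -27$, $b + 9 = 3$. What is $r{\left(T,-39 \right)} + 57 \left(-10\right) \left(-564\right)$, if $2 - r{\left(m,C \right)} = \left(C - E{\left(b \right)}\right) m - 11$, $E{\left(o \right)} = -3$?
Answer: $320521$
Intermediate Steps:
$b = -6$ ($b = -9 + 3 = -6$)
$r{\left(m,C \right)} = 13 - m \left(3 + C\right)$ ($r{\left(m,C \right)} = 2 - \left(\left(C - -3\right) m - 11\right) = 2 - \left(\left(C + 3\right) m - 11\right) = 2 - \left(\left(3 + C\right) m - 11\right) = 2 - \left(m \left(3 + C\right) - 11\right) = 2 - \left(-11 + m \left(3 + C\right)\right) = 13 - m \left(3 + C\right)$)
$r{\left(T,-39 \right)} + 57 \left(-10\right) \left(-564\right) = \left(13 - -81 - \left(-39\right) \left(-27\right)\right) + 57 \left(-10\right) \left(-564\right) = \left(13 + 81 - 1053\right) - -321480 = -959 + 321480 = 320521$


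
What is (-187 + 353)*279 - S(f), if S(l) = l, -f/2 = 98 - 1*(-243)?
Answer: 46996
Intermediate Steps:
f = -682 (f = -2*(98 - 1*(-243)) = -2*(98 + 243) = -2*341 = -682)
(-187 + 353)*279 - S(f) = (-187 + 353)*279 - 1*(-682) = 166*279 + 682 = 46314 + 682 = 46996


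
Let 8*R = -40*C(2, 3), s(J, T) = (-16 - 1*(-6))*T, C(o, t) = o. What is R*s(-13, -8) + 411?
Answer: -389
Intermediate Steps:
s(J, T) = -10*T (s(J, T) = (-16 + 6)*T = -10*T)
R = -10 (R = (-40*2)/8 = (⅛)*(-80) = -10)
R*s(-13, -8) + 411 = -(-100)*(-8) + 411 = -10*80 + 411 = -800 + 411 = -389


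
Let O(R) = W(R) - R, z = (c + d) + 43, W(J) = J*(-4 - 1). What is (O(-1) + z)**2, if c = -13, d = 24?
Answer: 3600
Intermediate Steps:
W(J) = -5*J (W(J) = J*(-5) = -5*J)
z = 54 (z = (-13 + 24) + 43 = 11 + 43 = 54)
O(R) = -6*R (O(R) = -5*R - R = -6*R)
(O(-1) + z)**2 = (-6*(-1) + 54)**2 = (6 + 54)**2 = 60**2 = 3600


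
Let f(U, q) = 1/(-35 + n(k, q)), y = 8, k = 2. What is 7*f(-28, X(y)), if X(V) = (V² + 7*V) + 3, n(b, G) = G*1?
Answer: 7/88 ≈ 0.079545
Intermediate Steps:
n(b, G) = G
X(V) = 3 + V² + 7*V
f(U, q) = 1/(-35 + q)
7*f(-28, X(y)) = 7/(-35 + (3 + 8² + 7*8)) = 7/(-35 + (3 + 64 + 56)) = 7/(-35 + 123) = 7/88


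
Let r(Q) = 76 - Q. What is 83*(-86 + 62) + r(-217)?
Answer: -1699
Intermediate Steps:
83*(-86 + 62) + r(-217) = 83*(-86 + 62) + (76 - 1*(-217)) = 83*(-24) + (76 + 217) = -1992 + 293 = -1699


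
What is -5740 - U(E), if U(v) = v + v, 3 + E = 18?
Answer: -5770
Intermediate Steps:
E = 15 (E = -3 + 18 = 15)
U(v) = 2*v
-5740 - U(E) = -5740 - 2*15 = -5740 - 1*30 = -5740 - 30 = -5770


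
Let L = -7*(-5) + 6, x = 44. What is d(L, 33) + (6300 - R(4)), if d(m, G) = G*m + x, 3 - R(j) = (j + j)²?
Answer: 7758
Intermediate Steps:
R(j) = 3 - 4*j² (R(j) = 3 - (j + j)² = 3 - (2*j)² = 3 - 4*j²)
L = 41 (L = 35 + 6 = 41)
d(m, G) = 44 + G*m (d(m, G) = G*m + 44 = 44 + G*m)
d(L, 33) + (6300 - R(4)) = (44 + 33*41) + (6300 - (3 - 4*4²)) = (44 + 1353) + (6300 - (3 - 4*16)) = 1397 + (6300 - (3 - 64)) = 1397 + (6300 - 1*(-61)) = 1397 + (6300 + 61) = 1397 + 6361 = 7758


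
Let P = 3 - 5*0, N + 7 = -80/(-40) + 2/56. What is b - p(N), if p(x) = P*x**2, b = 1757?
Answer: 1319525/784 ≈ 1683.1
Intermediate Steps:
N = -139/28 (N = -7 + (-80/(-40) + 2/56) = -7 + (-80*(-1/40) + 2*(1/56)) = -7 + (2 + 1/28) = -7 + 57/28 = -139/28 ≈ -4.9643)
P = 3 (P = 3 + 0 = 3)
p(x) = 3*x**2
b - p(N) = 1757 - 3*(-139/28)**2 = 1757 - 3*19321/784 = 1757 - 1*57963/784 = 1757 - 57963/784 = 1319525/784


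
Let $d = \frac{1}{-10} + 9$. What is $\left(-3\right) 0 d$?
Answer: $0$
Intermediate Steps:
$d = \frac{89}{10}$ ($d = - \frac{1}{10} + 9 = \frac{89}{10} \approx 8.9$)
$\left(-3\right) 0 d = \left(-3\right) 0 \cdot \frac{89}{10} = 0 \cdot \frac{89}{10} = 0$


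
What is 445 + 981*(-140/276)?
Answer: -1210/23 ≈ -52.609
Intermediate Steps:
445 + 981*(-140/276) = 445 + 981*(-140*1/276) = 445 + 981*(-35/69) = 445 - 11445/23 = -1210/23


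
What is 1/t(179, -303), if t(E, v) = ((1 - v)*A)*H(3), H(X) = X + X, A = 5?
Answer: 1/9120 ≈ 0.00010965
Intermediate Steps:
H(X) = 2*X
t(E, v) = 30 - 30*v (t(E, v) = ((1 - v)*5)*(2*3) = (5 - 5*v)*6 = 30 - 30*v)
1/t(179, -303) = 1/(30 - 30*(-303)) = 1/(30 + 9090) = 1/9120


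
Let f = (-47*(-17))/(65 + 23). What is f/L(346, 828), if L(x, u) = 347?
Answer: 799/30536 ≈ 0.026166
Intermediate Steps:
f = 799/88 ≈ 9.0795
f/L(346, 828) = (799/88)/347 = (799/88)*(1/347) = 799/30536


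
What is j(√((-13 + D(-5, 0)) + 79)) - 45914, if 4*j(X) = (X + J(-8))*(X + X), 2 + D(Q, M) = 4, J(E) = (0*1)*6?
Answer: -45880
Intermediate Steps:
J(E) = 0 (J(E) = 0*6 = 0)
D(Q, M) = 2 (D(Q, M) = -2 + 4 = 2)
j(X) = X²/2 (j(X) = ((X + 0)*(X + X))/4 = (X*(2*X))/4 = (2*X²)/4 = X²/2)
j(√((-13 + D(-5, 0)) + 79)) - 45914 = (√((-13 + 2) + 79))²/2 - 45914 = (√(-11 + 79))²/2 - 45914 = (√68)²/2 - 45914 = (2*√17)²/2 - 45914 = (½)*68 - 45914 = 34 - 45914 = -45880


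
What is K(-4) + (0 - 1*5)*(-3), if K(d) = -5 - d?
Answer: 14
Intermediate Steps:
K(-4) + (0 - 1*5)*(-3) = (-5 - 1*(-4)) + (0 - 1*5)*(-3) = (-5 + 4) + (0 - 5)*(-3) = -1 - 5*(-3) = -1 + 15 = 14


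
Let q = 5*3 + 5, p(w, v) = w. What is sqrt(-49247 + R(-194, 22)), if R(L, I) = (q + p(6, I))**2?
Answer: I*sqrt(48571) ≈ 220.39*I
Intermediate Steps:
q = 20 (q = 15 + 5 = 20)
R(L, I) = 676 (R(L, I) = (20 + 6)**2 = 26**2 = 676)
sqrt(-49247 + R(-194, 22)) = sqrt(-49247 + 676) = sqrt(-48571) = I*sqrt(48571)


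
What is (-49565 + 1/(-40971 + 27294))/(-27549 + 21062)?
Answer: 677900506/88722699 ≈ 7.6407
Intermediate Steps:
(-49565 + 1/(-40971 + 27294))/(-27549 + 21062) = (-49565 + 1/(-13677))/(-6487) = (-49565 - 1/13677)*(-1/6487) = -677900506/13677*(-1/6487) = 677900506/88722699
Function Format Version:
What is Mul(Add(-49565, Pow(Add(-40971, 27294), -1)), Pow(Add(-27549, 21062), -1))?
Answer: Rational(677900506, 88722699) ≈ 7.6407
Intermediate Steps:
Mul(Add(-49565, Pow(Add(-40971, 27294), -1)), Pow(Add(-27549, 21062), -1)) = Mul(Add(-49565, Pow(-13677, -1)), Pow(-6487, -1)) = Mul(Add(-49565, Rational(-1, 13677)), Rational(-1, 6487)) = Mul(Rational(-677900506, 13677), Rational(-1, 6487)) = Rational(677900506, 88722699)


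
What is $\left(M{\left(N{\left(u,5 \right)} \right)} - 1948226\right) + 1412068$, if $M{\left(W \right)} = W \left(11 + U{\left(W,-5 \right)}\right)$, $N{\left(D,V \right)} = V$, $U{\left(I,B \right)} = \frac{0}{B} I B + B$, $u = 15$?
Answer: $-536128$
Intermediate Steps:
$U{\left(I,B \right)} = B$ ($U{\left(I,B \right)} = 0 I B + B = 0 B + B = 0 + B = B$)
$M{\left(W \right)} = 6 W$ ($M{\left(W \right)} = W \left(11 - 5\right) = W 6 = 6 W$)
$\left(M{\left(N{\left(u,5 \right)} \right)} - 1948226\right) + 1412068 = \left(6 \cdot 5 - 1948226\right) + 1412068 = \left(30 - 1948226\right) + 1412068 = -1948196 + 1412068 = -536128$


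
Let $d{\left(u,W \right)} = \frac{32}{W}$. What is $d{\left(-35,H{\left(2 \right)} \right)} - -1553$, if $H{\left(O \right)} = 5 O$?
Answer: $\frac{7781}{5} \approx 1556.2$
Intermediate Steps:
$d{\left(-35,H{\left(2 \right)} \right)} - -1553 = \frac{32}{5 \cdot 2} - -1553 = \frac{32}{10} + 1553 = 32 \cdot \frac{1}{10} + 1553 = \frac{16}{5} + 1553 = \frac{7781}{5}$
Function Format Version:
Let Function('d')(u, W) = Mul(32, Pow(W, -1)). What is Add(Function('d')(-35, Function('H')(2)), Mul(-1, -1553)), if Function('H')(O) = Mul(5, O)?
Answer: Rational(7781, 5) ≈ 1556.2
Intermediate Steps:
Add(Function('d')(-35, Function('H')(2)), Mul(-1, -1553)) = Add(Mul(32, Pow(Mul(5, 2), -1)), Mul(-1, -1553)) = Add(Mul(32, Pow(10, -1)), 1553) = Add(Mul(32, Rational(1, 10)), 1553) = Add(Rational(16, 5), 1553) = Rational(7781, 5)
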